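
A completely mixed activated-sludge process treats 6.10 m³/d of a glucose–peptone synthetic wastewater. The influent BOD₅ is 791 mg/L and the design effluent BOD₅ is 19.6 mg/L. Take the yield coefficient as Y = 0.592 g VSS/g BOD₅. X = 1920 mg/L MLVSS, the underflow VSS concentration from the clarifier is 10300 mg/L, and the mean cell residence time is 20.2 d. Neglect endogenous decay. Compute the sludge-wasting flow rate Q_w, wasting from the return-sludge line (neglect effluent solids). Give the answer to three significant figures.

Biomass mass balance (decay neglected): V·X = Y·Q·(S₀ − S)·θ_c, so V = 0.592 × 6.10 × (791 − 19.6) × 20.2 / 1920 = 29.31 m³.
Wasting from the return line (neglecting effluent solids): Q_w = V·X / (θ_c·X_r) = 29.31 × 1920 / (20.2 × 10300) = 0.2705 m³/d.

Q_w ≈ 0.270 m³/d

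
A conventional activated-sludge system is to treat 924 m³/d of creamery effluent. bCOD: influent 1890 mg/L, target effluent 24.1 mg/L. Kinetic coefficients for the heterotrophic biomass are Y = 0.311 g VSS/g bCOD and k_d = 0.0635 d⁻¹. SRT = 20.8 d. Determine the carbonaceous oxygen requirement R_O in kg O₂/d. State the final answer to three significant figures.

R_O ≈ 1400 kg O₂/d

The observed yield is Y_obs = Y/(1 + k_d·θ_c) = 0.311 / (1 + 0.0635 × 20.8) = 0.311 / 2.321 = 0.1340 g VSS per g bCOD removed.
Substrate removed = Q·(S₀ − S) = 924 m³/d × (1890 − 24.1) g/m³ = 1.72×10^6 g/d = 1724 kg/d.
Net sludge production P_X = 0.1340 × 1724 = 231.0 kg VSS/d.
Carbonaceous O₂ demand = substrate oxidised − cell-mass equivalent = 1724 − 1.42 × 231.0 = 1396 kg O₂/d.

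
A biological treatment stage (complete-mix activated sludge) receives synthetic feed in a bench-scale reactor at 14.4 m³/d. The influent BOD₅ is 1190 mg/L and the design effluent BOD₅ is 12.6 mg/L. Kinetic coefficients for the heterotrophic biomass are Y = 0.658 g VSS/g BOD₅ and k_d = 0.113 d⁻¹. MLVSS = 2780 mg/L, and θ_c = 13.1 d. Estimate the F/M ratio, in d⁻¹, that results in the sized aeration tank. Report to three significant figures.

Steady-state biomass mass balance: V·X·(1 + k_d·θ_c) = Y·Q·(S₀ − S)·θ_c, so V = 0.658 × 14.4 × (1190 − 12.6) × 13.1 / [2780 × (1 + 0.113 × 13.1)] = 1.46×10^5 / 6895 = 21.20 m³.
F/M = Q·S₀ / (V·X) = 14.4 × 1190 / (21.20 × 2780) = 0.2908 g BOD₅·(g VSS·d)⁻¹.

F/M ≈ 0.291 d⁻¹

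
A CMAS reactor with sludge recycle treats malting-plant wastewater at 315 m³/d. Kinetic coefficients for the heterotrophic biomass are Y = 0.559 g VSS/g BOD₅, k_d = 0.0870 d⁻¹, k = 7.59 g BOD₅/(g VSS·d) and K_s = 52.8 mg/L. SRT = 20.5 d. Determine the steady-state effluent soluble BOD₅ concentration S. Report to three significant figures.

From the Monod/SRT balance for a CMAS, S = K_s·(1+k_d θ_c)/[θ_c·(Y k − k_d) − 1] = 52.8 × (1 + 0.0870 × 20.5) / [20.5 × (0.559 × 7.59 − 0.0870) − 1] = 147.0 / 84.19 = 1.746 mg/L.

S ≈ 1.75 mg/L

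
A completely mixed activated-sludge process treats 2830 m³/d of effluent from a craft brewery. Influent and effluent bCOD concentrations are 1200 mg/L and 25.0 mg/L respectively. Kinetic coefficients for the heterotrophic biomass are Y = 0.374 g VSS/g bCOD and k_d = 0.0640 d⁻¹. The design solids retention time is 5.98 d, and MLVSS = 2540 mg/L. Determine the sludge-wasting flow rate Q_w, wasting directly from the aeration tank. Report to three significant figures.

Q_w ≈ 354 m³/d

Steady-state biomass mass balance: V·X·(1 + k_d·θ_c) = Y·Q·(S₀ − S)·θ_c, so V = 0.374 × 2830 × (1200 − 25.0) × 5.98 / [2540 × (1 + 0.0640 × 5.98)] = 7.44×10^6 / 3512 = 2118 m³.
For wasting at MLVSS concentration, Q_w = V/θ_c = 2118/5.98 = 354.1 m³/d.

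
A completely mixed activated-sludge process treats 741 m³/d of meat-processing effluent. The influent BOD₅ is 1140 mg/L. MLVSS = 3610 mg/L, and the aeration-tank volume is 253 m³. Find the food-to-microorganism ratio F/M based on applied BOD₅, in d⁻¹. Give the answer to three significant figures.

F/M = Q·S₀ / (V·X) = 741 × 1140 / (253.0 × 3610) = 0.9249 g BOD₅·(g VSS·d)⁻¹.

F/M ≈ 0.925 d⁻¹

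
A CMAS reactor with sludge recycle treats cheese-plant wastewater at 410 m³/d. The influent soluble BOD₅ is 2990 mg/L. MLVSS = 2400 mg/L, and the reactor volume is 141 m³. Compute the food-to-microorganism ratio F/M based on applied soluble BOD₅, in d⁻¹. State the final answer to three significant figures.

F/M = Q·S₀ / (V·X) = 410 × 2990 / (141.0 × 2400) = 3.623 g soluble BOD₅·(g VSS·d)⁻¹.

F/M ≈ 3.62 d⁻¹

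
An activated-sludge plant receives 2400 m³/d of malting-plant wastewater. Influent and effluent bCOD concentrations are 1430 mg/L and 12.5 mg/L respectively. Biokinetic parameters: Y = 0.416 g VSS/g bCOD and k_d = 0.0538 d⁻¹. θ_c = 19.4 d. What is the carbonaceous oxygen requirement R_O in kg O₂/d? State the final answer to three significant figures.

R_O ≈ 2420 kg O₂/d

Y_obs = Y / (1 + k_d θ_c) = 0.416 / (1 + 0.0538 × 19.4) = 0.416 / 2.044 = 0.2036.
Mass of bCOD removed per day: Q(S₀ − S) = 2400 × 1418 g/m³ = 3402 kg/d.
Net sludge production P_X = 0.2036 × 3402 = 692.5 kg VSS/d.
Carbonaceous O₂ demand = substrate oxidised − cell-mass equivalent = 3402 − 1.42 × 692.5 = 2419 kg O₂/d.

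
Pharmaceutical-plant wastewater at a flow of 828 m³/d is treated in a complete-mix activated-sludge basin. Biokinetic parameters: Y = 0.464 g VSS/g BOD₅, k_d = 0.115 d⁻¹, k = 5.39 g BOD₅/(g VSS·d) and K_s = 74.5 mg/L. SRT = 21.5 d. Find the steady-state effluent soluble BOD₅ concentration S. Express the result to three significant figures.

From the Monod/SRT balance for a CMAS, S = K_s·(1+k_d θ_c)/[θ_c·(Y k − k_d) − 1] = 74.5 × (1 + 0.115 × 21.5) / [21.5 × (0.464 × 5.39 − 0.115) − 1] = 258.7 / 50.30 = 5.143 mg/L.

S ≈ 5.14 mg/L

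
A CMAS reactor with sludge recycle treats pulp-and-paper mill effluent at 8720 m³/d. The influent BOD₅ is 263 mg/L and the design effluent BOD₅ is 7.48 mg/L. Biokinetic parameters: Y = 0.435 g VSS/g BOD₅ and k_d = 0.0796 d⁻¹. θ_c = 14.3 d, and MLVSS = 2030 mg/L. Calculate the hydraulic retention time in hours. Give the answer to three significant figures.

Steady-state biomass mass balance: V·X·(1 + k_d·θ_c) = Y·Q·(S₀ − S)·θ_c, so V = 0.435 × 8720 × (263 − 7.48) × 14.3 / [2030 × (1 + 0.0796 × 14.3)] = 1.39×10^7 / 4341 = 3193 m³.
Hydraulic retention time τ = V/Q = 3193 / 8720 = 0.3662 d = 8.788 h.

τ ≈ 8.79 h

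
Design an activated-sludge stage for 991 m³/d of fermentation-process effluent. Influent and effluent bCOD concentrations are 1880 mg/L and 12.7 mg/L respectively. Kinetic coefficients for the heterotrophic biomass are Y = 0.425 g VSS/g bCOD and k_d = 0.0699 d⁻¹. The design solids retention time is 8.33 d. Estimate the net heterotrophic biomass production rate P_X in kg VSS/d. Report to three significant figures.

Correct the yield for decay: Y_obs = Y/(1 + k_d θ_c) = 0.425 / (1 + 0.0699 × 8.33) = 0.425 / 1.582 = 0.2686.
ΔS = 1880 − 12.7 = 1867 mg/L, so the substrate removal rate is 991 × 1867/1000 = 1850 kg bCOD/d.
Net biomass production P_X = Y_obs × Q·(S₀ − S) = 0.2686 × 1850 = 497.0 kg VSS/d.

P_X ≈ 497 kg VSS/d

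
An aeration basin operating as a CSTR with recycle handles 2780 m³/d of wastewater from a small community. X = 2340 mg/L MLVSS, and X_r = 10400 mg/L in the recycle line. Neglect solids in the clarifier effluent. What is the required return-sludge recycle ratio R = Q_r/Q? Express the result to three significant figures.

Solids balance on the clarifier gives (1+R)X = R·X_r, so R = X/(X_r − X) = 2340 / (10400 − 2340) = 0.2903.

R ≈ 0.290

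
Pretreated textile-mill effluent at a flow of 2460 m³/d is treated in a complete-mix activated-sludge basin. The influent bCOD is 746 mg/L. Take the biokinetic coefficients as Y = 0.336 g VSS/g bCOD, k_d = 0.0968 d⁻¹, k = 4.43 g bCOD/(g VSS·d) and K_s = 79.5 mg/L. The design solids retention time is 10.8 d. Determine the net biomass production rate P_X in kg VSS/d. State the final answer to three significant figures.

From the Monod/SRT balance for a CMAS, S = K_s·(1+k_d θ_c)/[θ_c·(Y k − k_d) − 1] = 79.5 × (1 + 0.0968 × 10.8) / [10.8 × (0.336 × 4.43 − 0.0968) − 1] = 162.6 / 14.03 = 11.59 mg/L.
Y_obs = Y / (1 + k_d θ_c) = 0.336 / (1 + 0.0968 × 10.8) = 0.336 / 2.045 = 0.1643.
ΔS = 746 − 11.6 = 734.4 mg/L, so the substrate removal rate is 2460 × 734.4/1000 = 1807 kg bCOD/d.
So the net sludge growth is P_X = 0.1643 × 1807 = 296.8 kg VSS/d.

P_X ≈ 297 kg VSS/d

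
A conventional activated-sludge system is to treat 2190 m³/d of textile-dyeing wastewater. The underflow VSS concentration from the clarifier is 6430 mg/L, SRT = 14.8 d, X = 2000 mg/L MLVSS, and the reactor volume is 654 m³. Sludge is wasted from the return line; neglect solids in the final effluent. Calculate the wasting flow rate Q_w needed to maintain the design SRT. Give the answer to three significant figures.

θ_c = V·X/(Q_w·X_r) when wasting from the recycle, so Q_w = V·X/(θ_c·X_r) = 654.0 × 2000 / (14.8 × 6430) = 13.74 m³/d.

Q_w ≈ 13.7 m³/d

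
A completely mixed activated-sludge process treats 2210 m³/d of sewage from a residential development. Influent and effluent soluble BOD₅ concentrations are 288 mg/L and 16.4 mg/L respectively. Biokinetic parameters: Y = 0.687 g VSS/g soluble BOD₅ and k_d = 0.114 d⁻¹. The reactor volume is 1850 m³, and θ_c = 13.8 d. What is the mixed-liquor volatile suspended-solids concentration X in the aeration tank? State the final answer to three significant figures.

X = Y·Q·ΔS·θ_c / [V·(1 + k_d θ_c)] = 0.687 × 2210 × (288 − 16.4) × 13.8 / [1850 × (1 + 0.114 × 13.8)] = 1195 mg/L.

X ≈ 1200 mg/L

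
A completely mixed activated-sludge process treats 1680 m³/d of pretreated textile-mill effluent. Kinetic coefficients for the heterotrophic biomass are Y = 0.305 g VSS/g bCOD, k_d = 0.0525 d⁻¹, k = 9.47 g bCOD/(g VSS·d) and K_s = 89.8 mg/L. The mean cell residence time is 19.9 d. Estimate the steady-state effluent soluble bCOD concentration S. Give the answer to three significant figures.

Effluent substrate depends only on kinetics and SRT: S = K_s(1 + k_d θ_c) / [θ_c(Yk − k_d) − 1] = 89.8 × (1 + 0.0525 × 19.9) / [19.9 × (0.305 × 9.47 − 0.0525) − 1] = 183.6 / 55.43 = 3.312 mg/L.

S ≈ 3.31 mg/L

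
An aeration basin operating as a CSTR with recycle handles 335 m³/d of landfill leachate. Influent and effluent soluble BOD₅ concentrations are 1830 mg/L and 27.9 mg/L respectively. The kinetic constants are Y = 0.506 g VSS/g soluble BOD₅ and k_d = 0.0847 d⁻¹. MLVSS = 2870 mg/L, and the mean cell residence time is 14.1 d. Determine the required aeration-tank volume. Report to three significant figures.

V ≈ 684 m³

From the SRT design equation V = Y Q (S₀−S) θ_c / [X (1 + k_d θ_c)] = 0.506 × 335 × (1830 − 27.9) × 14.1 / [2870 × (1 + 0.0847 × 14.1)] = 4.31×10^6 / 6298 = 683.9 m³.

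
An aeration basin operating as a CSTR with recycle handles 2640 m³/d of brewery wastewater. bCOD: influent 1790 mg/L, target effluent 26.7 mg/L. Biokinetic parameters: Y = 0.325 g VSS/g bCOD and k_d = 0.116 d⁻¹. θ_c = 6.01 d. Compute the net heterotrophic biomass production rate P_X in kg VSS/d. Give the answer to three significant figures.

Observed yield with endogenous decay: Y_obs = Y / (1 + k_d·θ_c) = 0.325 / (1 + 0.116 × 6.01) = 0.325 / 1.697 = 0.1915 g VSS/g bCOD.
Mass of bCOD removed per day: Q(S₀ − S) = 2640 × 1763 g/m³ = 4655 kg/d.
So the net sludge growth is P_X = 0.1915 × 4655 = 891.4 kg VSS/d.

P_X ≈ 891 kg VSS/d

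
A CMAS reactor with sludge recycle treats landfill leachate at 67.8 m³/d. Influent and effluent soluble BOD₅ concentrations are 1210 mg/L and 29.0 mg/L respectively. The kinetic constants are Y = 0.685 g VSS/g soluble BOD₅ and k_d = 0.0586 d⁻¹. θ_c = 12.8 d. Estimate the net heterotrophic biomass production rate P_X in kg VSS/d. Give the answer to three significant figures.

P_X ≈ 31.3 kg VSS/d

Correct the yield for decay: Y_obs = Y/(1 + k_d θ_c) = 0.685 / (1 + 0.0586 × 12.8) = 0.685 / 1.750 = 0.3914.
Q·(S₀ − S) = 67.8 × (1210 − 29.0) × 10⁻³ = 80.07 kg/d removed.
So the net sludge growth is P_X = 0.3914 × 80.07 = 31.34 kg VSS/d.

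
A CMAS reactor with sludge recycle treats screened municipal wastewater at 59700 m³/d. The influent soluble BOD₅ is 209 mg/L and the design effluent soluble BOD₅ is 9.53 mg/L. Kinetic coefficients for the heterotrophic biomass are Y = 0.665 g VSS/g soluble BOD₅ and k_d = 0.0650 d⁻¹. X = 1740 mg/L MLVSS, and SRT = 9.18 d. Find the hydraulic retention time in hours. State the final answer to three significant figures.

τ ≈ 10.5 h

Steady-state biomass mass balance: V·X·(1 + k_d·θ_c) = Y·Q·(S₀ − S)·θ_c, so V = 0.665 × 59700 × (209 − 9.53) × 9.18 / [1740 × (1 + 0.0650 × 9.18)] = 7.27×10^7 / 2778 = 26166 m³.
τ = V/Q = 26166/59700 = 0.4383 d, or 10.52 h.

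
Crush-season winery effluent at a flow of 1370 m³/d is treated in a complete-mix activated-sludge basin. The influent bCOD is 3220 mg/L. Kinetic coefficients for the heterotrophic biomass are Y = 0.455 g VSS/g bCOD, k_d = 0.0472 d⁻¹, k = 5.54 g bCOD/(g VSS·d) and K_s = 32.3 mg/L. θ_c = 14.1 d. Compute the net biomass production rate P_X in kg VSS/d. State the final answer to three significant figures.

P_X ≈ 1200 kg VSS/d

From the Monod/SRT balance for a CMAS, S = K_s·(1+k_d θ_c)/[θ_c·(Y k − k_d) − 1] = 32.3 × (1 + 0.0472 × 14.1) / [14.1 × (0.455 × 5.54 − 0.0472) − 1] = 53.80 / 33.88 = 1.588 mg/L.
Correct the yield for decay: Y_obs = Y/(1 + k_d θ_c) = 0.455 / (1 + 0.0472 × 14.1) = 0.455 / 1.666 = 0.2732.
Substrate removed = Q·(S₀ − S) = 1370 m³/d × (3220 − 1.59) g/m³ = 4.41×10^6 g/d = 4409 kg/d.
Net biomass production P_X = Y_obs × Q·(S₀ − S) = 0.2732 × 4409 = 1205 kg VSS/d.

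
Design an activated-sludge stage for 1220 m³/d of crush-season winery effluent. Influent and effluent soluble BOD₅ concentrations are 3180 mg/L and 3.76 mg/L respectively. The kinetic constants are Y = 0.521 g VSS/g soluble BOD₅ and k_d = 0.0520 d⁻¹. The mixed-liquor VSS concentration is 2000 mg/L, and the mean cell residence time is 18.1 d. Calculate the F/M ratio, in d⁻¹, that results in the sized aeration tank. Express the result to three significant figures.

F/M ≈ 0.206 d⁻¹

From the SRT design equation V = Y Q (S₀−S) θ_c / [X (1 + k_d θ_c)] = 0.521 × 1220 × (3180 − 3.76) × 18.1 / [2000 × (1 + 0.0520 × 18.1)] = 3.65×10^7 / 3882 = 9412 m³.
F/M = Q·S₀ / (V·X) = 1220 × 3180 / (9412 × 2000) = 0.2061 g soluble BOD₅·(g VSS·d)⁻¹.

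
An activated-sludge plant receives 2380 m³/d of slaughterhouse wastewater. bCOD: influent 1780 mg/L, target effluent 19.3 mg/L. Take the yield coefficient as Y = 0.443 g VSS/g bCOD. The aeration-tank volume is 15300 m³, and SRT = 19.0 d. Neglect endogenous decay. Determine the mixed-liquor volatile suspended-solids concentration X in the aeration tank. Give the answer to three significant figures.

X ≈ 2310 mg/L

From V·X = Y·Q·(S₀ − S)·θ_c (decay neglected): X = 0.443 × 2380 × (1780 − 19.3) × 19.0 / 15300 = 2305 mg/L.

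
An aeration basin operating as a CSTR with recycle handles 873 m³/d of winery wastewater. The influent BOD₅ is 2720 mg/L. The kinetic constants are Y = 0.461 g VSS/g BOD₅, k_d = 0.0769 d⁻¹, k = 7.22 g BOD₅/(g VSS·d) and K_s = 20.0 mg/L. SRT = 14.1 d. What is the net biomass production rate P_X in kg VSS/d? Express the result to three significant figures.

From the Monod/SRT balance for a CMAS, S = K_s·(1+k_d θ_c)/[θ_c·(Y k − k_d) − 1] = 20.0 × (1 + 0.0769 × 14.1) / [14.1 × (0.461 × 7.22 − 0.0769) − 1] = 41.69 / 44.85 = 0.9295 mg/L.
Correct the yield for decay: Y_obs = Y/(1 + k_d θ_c) = 0.461 / (1 + 0.0769 × 14.1) = 0.461 / 2.084 = 0.2212.
Substrate removed = Q·(S₀ − S) = 873 m³/d × (2720 − 0.930) g/m³ = 2.37×10^6 g/d = 2374 kg/d.
Net biomass production P_X = Y_obs × Q·(S₀ − S) = 0.2212 × 2374 = 525.0 kg VSS/d.

P_X ≈ 525 kg VSS/d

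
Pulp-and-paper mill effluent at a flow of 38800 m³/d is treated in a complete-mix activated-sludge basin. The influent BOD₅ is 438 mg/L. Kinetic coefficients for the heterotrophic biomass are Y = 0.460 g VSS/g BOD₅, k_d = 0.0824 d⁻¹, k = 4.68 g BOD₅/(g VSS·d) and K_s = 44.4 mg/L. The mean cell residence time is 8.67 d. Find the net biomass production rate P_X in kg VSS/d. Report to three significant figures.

P_X ≈ 4510 kg VSS/d

Effluent substrate depends only on kinetics and SRT: S = K_s(1 + k_d θ_c) / [θ_c(Yk − k_d) − 1] = 44.4 × (1 + 0.0824 × 8.67) / [8.67 × (0.460 × 4.68 − 0.0824) − 1] = 76.12 / 16.95 = 4.491 mg/L.
Y_obs = Y / (1 + k_d θ_c) = 0.460 / (1 + 0.0824 × 8.67) = 0.460 / 1.714 = 0.2683.
Mass of BOD₅ removed per day: Q(S₀ − S) = 38800 × 433.5 g/m³ = 16820 kg/d.
P_X = Y_obs · Q(S₀ − S) = 0.2683 × 16820 = 4513 kg VSS/d.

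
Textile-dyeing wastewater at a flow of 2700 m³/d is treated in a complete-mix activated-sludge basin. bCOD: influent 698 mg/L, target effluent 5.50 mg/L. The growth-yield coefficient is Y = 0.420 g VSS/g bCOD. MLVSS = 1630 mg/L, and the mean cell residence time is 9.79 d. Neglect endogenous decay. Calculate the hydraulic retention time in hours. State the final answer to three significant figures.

With k_d = 0 the design equation reduces to V = Y Q (S₀−S) θ_c / X = 0.420 × 2700 × (698 − 5.50) × 9.79 / 1630 = 4717 m³.
τ = V/Q = 4717/2700 = 1.747 d, or 41.93 h.

τ ≈ 41.9 h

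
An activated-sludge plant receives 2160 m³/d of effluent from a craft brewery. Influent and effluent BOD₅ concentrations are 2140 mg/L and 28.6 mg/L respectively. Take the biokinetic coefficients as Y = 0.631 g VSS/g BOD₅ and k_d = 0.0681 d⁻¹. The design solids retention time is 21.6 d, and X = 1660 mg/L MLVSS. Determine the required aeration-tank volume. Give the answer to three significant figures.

Rearranging the biomass balance for a CMAS with decay, V = Y·Q·ΔS·θ_c / [X·(1+k_d θ_c)] = 0.631 × 2160 × (2140 − 28.6) × 21.6 / [1660 × (1 + 0.0681 × 21.6)] = 6.22×10^7 / 4102 = 15154 m³.

V ≈ 15200 m³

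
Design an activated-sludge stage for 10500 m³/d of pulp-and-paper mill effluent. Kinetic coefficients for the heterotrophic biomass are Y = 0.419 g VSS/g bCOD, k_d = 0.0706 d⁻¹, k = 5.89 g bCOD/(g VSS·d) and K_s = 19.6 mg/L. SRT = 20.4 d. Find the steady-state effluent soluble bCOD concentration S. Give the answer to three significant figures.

S ≈ 0.998 mg/L

For a completely mixed reactor with recycle the Lawrence–McCarty relation gives S = K_s·(1 + k_d·θ_c) / [θ_c·(Y·k − k_d) − 1] = 19.6 × (1 + 0.0706 × 20.4) / [20.4 × (0.419 × 5.89 − 0.0706) − 1] = 47.83 / 47.91 = 0.9984 mg/L.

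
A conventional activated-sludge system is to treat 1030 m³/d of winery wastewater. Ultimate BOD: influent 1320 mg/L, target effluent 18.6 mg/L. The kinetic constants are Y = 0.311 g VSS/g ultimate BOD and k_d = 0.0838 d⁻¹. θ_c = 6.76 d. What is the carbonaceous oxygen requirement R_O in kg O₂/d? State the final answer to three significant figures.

R_O ≈ 963 kg O₂/d

Observed yield with endogenous decay: Y_obs = Y / (1 + k_d·θ_c) = 0.311 / (1 + 0.0838 × 6.76) = 0.311 / 1.566 = 0.1985 g VSS/g ultimate BOD.
Substrate removed = Q·(S₀ − S) = 1030 m³/d × (1320 − 18.6) g/m³ = 1.34×10^6 g/d = 1340 kg/d.
Net sludge production P_X = 0.1985 × 1340 = 266.1 kg VSS/d.
Carbonaceous O₂ demand = substrate oxidised − cell-mass equivalent = 1340 − 1.42 × 266.1 = 962.5 kg O₂/d.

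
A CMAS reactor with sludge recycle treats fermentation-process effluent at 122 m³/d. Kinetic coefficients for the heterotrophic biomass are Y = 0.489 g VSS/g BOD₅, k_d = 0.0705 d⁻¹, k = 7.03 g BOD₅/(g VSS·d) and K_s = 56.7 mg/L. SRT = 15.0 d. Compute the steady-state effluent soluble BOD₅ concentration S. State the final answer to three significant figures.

From the Monod/SRT balance for a CMAS, S = K_s·(1+k_d θ_c)/[θ_c·(Y k − k_d) − 1] = 56.7 × (1 + 0.0705 × 15.0) / [15.0 × (0.489 × 7.03 − 0.0705) − 1] = 116.7 / 49.51 = 2.356 mg/L.

S ≈ 2.36 mg/L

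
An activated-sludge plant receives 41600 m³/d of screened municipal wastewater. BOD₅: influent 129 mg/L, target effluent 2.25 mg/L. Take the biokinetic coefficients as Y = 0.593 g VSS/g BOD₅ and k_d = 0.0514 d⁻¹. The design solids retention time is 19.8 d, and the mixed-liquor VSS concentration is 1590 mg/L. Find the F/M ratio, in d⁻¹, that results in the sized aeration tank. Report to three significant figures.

From the SRT design equation V = Y Q (S₀−S) θ_c / [X (1 + k_d θ_c)] = 0.593 × 41600 × (129 − 2.25) × 19.8 / [1590 × (1 + 0.0514 × 19.8)] = 6.19×10^7 / 3208 = 19298 m³.
F/M = applied load / biomass = Q·S₀/(V·X) = 41600 × 129 / (19298 × 1590) = 0.1749 d⁻¹.

F/M ≈ 0.175 d⁻¹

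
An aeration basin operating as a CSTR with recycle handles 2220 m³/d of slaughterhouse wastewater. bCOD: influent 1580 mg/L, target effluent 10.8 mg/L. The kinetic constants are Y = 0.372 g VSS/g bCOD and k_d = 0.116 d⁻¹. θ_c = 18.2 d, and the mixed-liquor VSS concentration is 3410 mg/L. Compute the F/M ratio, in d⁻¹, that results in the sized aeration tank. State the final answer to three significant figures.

F/M ≈ 0.463 d⁻¹

From the SRT design equation V = Y Q (S₀−S) θ_c / [X (1 + k_d θ_c)] = 0.372 × 2220 × (1580 − 10.8) × 18.2 / [3410 × (1 + 0.116 × 18.2)] = 2.36×10^7 / 10609 = 2223 m³.
Food-to-microorganism ratio F/M = Q S₀ / (V X) = 2220 × 1580 / (2223 × 3410) = 0.4627 d⁻¹.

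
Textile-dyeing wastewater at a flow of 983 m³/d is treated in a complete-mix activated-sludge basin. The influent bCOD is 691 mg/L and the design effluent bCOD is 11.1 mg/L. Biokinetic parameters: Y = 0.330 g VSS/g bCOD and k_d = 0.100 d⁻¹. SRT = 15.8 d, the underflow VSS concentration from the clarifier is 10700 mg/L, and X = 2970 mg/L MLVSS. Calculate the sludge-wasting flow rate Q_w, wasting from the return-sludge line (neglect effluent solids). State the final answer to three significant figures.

Rearranging the biomass balance for a CMAS with decay, V = Y·Q·ΔS·θ_c / [X·(1+k_d θ_c)] = 0.330 × 983 × (691 − 11.1) × 15.8 / [2970 × (1 + 0.100 × 15.8)] = 3.48×10^6 / 7663 = 454.8 m³.
Q_w = (V·X)/(θ_c X_r) = 454.8 × 2970 / (15.8 × 10700) = 7.989 m³/d.

Q_w ≈ 7.99 m³/d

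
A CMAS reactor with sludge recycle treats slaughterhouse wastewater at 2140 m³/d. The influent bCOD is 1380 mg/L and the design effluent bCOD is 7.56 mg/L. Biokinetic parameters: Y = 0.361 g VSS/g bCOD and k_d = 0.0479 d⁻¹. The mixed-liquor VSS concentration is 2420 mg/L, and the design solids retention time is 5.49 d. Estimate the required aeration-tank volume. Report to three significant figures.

V ≈ 1900 m³

Steady-state biomass mass balance: V·X·(1 + k_d·θ_c) = Y·Q·(S₀ − S)·θ_c, so V = 0.361 × 2140 × (1380 − 7.56) × 5.49 / [2420 × (1 + 0.0479 × 5.49)] = 5.82×10^6 / 3056 = 1904 m³.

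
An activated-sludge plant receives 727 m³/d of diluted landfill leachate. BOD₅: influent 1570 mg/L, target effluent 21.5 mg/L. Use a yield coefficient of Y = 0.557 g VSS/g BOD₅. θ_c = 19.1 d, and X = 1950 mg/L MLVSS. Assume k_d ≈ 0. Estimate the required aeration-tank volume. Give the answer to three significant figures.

V ≈ 6140 m³

With k_d = 0 the design equation reduces to V = Y Q (S₀−S) θ_c / X = 0.557 × 727 × (1570 − 21.5) × 19.1 / 1950 = 6142 m³.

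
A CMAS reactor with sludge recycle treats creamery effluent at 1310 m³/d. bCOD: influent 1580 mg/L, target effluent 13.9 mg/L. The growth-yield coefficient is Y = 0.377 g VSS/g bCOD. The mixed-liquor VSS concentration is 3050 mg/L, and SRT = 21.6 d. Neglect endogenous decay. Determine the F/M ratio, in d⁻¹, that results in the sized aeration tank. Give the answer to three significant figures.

With k_d = 0 the design equation reduces to V = Y Q (S₀−S) θ_c / X = 0.377 × 1310 × (1580 − 13.9) × 21.6 / 3050 = 5478 m³.
Food-to-microorganism ratio F/M = Q S₀ / (V X) = 1310 × 1580 / (5478 × 3050) = 0.1239 d⁻¹.

F/M ≈ 0.124 d⁻¹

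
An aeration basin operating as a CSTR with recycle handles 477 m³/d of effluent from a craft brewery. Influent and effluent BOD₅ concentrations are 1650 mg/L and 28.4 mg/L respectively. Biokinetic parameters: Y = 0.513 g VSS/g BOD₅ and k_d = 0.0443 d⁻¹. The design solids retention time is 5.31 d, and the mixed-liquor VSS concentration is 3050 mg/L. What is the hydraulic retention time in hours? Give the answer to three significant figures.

τ ≈ 28.1 h

Steady-state biomass mass balance: V·X·(1 + k_d·θ_c) = Y·Q·(S₀ − S)·θ_c, so V = 0.513 × 477 × (1650 − 28.4) × 5.31 / [3050 × (1 + 0.0443 × 5.31)] = 2.11×10^6 / 3767 = 559.3 m³.
Hydraulic retention time τ = V/Q = 559.3 / 477 = 1.172 d = 28.14 h.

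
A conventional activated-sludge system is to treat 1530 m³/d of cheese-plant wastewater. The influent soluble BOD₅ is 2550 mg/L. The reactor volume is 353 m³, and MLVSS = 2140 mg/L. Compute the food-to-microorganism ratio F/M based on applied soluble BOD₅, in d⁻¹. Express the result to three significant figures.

F/M ≈ 5.16 d⁻¹

Food-to-microorganism ratio F/M = Q S₀ / (V X) = 1530 × 2550 / (353.0 × 2140) = 5.165 d⁻¹.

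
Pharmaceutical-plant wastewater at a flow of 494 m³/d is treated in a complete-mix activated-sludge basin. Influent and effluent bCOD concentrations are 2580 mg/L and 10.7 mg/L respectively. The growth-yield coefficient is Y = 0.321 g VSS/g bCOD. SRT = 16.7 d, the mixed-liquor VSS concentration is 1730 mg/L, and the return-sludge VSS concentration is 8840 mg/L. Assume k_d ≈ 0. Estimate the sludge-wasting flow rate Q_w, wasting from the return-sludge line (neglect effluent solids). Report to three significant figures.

V·X = Y·Q·ΔS·θ_c gives V = 0.321 × 494 × (2580 − 10.7) × 16.7 / 1730 = 3933 m³.
Wasting from the return line (neglecting effluent solids): Q_w = V·X / (θ_c·X_r) = 3933 × 1730 / (16.7 × 8840) = 46.09 m³/d.

Q_w ≈ 46.1 m³/d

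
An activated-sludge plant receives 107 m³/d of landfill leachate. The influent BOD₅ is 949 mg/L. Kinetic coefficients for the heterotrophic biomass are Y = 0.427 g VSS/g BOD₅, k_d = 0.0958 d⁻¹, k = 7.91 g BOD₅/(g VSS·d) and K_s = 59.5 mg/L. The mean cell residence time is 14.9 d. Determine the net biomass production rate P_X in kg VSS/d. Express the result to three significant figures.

From the Monod/SRT balance for a CMAS, S = K_s·(1+k_d θ_c)/[θ_c·(Y k − k_d) − 1] = 59.5 × (1 + 0.0958 × 14.9) / [14.9 × (0.427 × 7.91 − 0.0958) − 1] = 144.4 / 47.90 = 3.015 mg/L.
Y_obs = Y / (1 + k_d θ_c) = 0.427 / (1 + 0.0958 × 14.9) = 0.427 / 2.427 = 0.1759.
ΔS = 949 − 3.02 = 946.0 mg/L, so the substrate removal rate is 107 × 946.0/1000 = 101.2 kg BOD₅/d.
Net biomass production P_X = Y_obs × Q·(S₀ − S) = 0.1759 × 101.2 = 17.81 kg VSS/d.

P_X ≈ 17.8 kg VSS/d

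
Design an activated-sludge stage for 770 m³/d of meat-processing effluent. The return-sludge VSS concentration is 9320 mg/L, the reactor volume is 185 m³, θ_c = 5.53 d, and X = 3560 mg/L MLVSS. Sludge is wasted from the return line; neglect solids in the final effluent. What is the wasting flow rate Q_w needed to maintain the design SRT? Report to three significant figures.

Q_w ≈ 12.8 m³/d

Wasting from the return line (neglecting effluent solids): Q_w = V·X / (θ_c·X_r) = 185.0 × 3560 / (5.53 × 9320) = 12.78 m³/d.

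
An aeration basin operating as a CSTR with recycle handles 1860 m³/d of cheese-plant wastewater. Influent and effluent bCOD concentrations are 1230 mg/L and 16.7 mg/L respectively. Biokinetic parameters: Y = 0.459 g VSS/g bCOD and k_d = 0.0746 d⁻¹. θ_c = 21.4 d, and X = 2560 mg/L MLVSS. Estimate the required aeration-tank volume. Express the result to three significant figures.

Rearranging the biomass balance for a CMAS with decay, V = Y·Q·ΔS·θ_c / [X·(1+k_d θ_c)] = 0.459 × 1860 × (1230 − 16.7) × 21.4 / [2560 × (1 + 0.0746 × 21.4)] = 2.22×10^7 / 6647 = 3335 m³.

V ≈ 3330 m³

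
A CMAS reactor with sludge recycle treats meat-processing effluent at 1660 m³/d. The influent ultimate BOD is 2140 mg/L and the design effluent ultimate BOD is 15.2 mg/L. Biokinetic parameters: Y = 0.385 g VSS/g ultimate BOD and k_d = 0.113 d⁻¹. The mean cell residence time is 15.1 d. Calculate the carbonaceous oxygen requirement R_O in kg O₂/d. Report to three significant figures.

R_O ≈ 2810 kg O₂/d

Y_obs = Y / (1 + k_d θ_c) = 0.385 / (1 + 0.113 × 15.1) = 0.385 / 2.706 = 0.1423.
Mass of ultimate BOD removed per day: Q(S₀ − S) = 1660 × 2125 g/m³ = 3527 kg/d.
Biomass synthesised: P_X = Y_obs × 3527 = 501.8 kg VSS/d.
Carbonaceous O₂ demand = substrate oxidised − cell-mass equivalent = 3527 − 1.42 × 501.8 = 2815 kg O₂/d.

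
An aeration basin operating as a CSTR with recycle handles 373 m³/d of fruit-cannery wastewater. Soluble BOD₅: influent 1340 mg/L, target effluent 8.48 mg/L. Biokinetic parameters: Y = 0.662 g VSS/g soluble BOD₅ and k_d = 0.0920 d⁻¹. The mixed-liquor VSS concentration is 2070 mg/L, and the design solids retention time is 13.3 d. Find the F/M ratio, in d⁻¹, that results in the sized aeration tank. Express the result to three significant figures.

Steady-state biomass mass balance: V·X·(1 + k_d·θ_c) = Y·Q·(S₀ − S)·θ_c, so V = 0.662 × 373 × (1340 − 8.48) × 13.3 / [2070 × (1 + 0.0920 × 13.3)] = 4.37×10^6 / 4603 = 950.0 m³.
F/M = Q·S₀ / (V·X) = 373 × 1340 / (950.0 × 2070) = 0.2542 g soluble BOD₅·(g VSS·d)⁻¹.

F/M ≈ 0.254 d⁻¹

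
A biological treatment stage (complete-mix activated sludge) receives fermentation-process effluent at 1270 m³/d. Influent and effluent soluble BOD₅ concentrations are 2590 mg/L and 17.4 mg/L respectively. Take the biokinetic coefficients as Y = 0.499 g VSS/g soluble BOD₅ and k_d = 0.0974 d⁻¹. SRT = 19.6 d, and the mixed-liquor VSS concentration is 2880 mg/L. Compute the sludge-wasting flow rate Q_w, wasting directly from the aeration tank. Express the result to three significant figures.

Q_w ≈ 195 m³/d

Rearranging the biomass balance for a CMAS with decay, V = Y·Q·ΔS·θ_c / [X·(1+k_d θ_c)] = 0.499 × 1270 × (2590 − 17.4) × 19.6 / [2880 × (1 + 0.0974 × 19.6)] = 3.2×10^7 / 8378 = 3814 m³.
With mixed-liquor wasting, θ_c = V/Q_w, so Q_w = V/θ_c = 3814/19.6 = 194.6 m³/d.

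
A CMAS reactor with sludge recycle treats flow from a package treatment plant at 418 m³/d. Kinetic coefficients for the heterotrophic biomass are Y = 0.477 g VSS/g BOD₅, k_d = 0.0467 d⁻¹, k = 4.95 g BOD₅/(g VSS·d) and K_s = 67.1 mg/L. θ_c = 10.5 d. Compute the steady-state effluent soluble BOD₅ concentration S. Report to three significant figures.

Effluent substrate depends only on kinetics and SRT: S = K_s(1 + k_d θ_c) / [θ_c(Yk − k_d) − 1] = 67.1 × (1 + 0.0467 × 10.5) / [10.5 × (0.477 × 4.95 − 0.0467) − 1] = 100.0 / 23.30 = 4.292 mg/L.

S ≈ 4.29 mg/L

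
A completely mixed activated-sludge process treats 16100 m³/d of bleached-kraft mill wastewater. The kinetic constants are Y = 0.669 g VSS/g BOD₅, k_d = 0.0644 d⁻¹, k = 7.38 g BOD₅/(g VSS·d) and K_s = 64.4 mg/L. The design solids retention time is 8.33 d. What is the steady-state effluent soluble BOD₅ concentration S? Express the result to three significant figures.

Effluent substrate depends only on kinetics and SRT: S = K_s(1 + k_d θ_c) / [θ_c(Yk − k_d) − 1] = 64.4 × (1 + 0.0644 × 8.33) / [8.33 × (0.669 × 7.38 − 0.0644) − 1] = 98.95 / 39.59 = 2.499 mg/L.

S ≈ 2.50 mg/L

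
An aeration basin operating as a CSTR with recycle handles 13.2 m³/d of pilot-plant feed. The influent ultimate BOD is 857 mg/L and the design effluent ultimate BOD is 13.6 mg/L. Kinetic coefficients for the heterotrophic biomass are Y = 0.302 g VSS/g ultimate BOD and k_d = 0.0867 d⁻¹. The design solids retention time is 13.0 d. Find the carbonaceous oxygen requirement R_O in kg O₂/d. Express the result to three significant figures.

Y_obs = Y / (1 + k_d θ_c) = 0.302 / (1 + 0.0867 × 13.0) = 0.302 / 2.127 = 0.1420.
Q·(S₀ − S) = 13.2 × (857 − 13.6) × 10⁻³ = 11.13 kg/d removed.
Biomass synthesised: P_X = Y_obs × 11.13 = 1.581 kg VSS/d.
Carbonaceous O₂ demand = substrate oxidised − cell-mass equivalent = 11.13 − 1.42 × 1.581 = 8.888 kg O₂/d.

R_O ≈ 8.89 kg O₂/d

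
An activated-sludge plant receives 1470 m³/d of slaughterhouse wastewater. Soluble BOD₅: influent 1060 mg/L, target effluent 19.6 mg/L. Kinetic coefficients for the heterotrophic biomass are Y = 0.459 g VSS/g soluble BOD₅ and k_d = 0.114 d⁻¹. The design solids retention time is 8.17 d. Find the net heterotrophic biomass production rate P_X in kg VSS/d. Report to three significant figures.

Y_obs = Y / (1 + k_d θ_c) = 0.459 / (1 + 0.114 × 8.17) = 0.459 / 1.931 = 0.2377.
Substrate removed = Q·(S₀ − S) = 1470 m³/d × (1060 − 19.6) g/m³ = 1.53×10^6 g/d = 1529 kg/d.
P_X = Y_obs · Q(S₀ − S) = 0.2377 × 1529 = 363.5 kg VSS/d.

P_X ≈ 363 kg VSS/d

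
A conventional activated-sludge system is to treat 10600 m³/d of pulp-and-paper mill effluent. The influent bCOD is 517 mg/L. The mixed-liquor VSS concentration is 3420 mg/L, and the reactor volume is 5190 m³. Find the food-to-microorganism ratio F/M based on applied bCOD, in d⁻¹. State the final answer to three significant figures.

F/M = applied load / biomass = Q·S₀/(V·X) = 10600 × 517 / (5190 × 3420) = 0.3087 d⁻¹.

F/M ≈ 0.309 d⁻¹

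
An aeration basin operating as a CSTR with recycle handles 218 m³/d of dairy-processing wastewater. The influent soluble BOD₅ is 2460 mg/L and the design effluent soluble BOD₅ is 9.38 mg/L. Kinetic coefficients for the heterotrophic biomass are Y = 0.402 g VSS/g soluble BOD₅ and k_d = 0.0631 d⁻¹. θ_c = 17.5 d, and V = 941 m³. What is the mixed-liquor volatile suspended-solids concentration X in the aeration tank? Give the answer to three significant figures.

X ≈ 1900 mg/L

Solving the biomass balance for X: X = Y Q (S₀−S) θ_c / [V (1+k_d θ_c)] = 0.402 × 218 × (2460 − 9.38) × 17.5 / [941 × (1 + 0.0631 × 17.5)] = 1898 mg/L.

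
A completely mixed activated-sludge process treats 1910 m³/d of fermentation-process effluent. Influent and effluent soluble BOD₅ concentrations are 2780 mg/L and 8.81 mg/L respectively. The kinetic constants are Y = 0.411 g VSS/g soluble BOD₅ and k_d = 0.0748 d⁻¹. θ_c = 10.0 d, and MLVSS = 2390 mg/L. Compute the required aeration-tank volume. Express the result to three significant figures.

Rearranging the biomass balance for a CMAS with decay, V = Y·Q·ΔS·θ_c / [X·(1+k_d θ_c)] = 0.411 × 1910 × (2780 − 8.81) × 10.0 / [2390 × (1 + 0.0748 × 10.0)] = 2.18×10^7 / 4178 = 5207 m³.

V ≈ 5210 m³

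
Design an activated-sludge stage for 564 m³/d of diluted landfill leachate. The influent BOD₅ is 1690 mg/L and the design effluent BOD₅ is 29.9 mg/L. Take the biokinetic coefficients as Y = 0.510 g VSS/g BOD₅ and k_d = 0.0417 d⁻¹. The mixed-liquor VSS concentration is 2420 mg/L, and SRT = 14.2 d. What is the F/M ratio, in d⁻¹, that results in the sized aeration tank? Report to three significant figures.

Steady-state biomass mass balance: V·X·(1 + k_d·θ_c) = Y·Q·(S₀ − S)·θ_c, so V = 0.510 × 564 × (1690 − 29.9) × 14.2 / [2420 × (1 + 0.0417 × 14.2)] = 6.78×10^6 / 3853 = 1760 m³.
Food-to-microorganism ratio F/M = Q S₀ / (V X) = 564 × 1690 / (1760 × 2420) = 0.2238 d⁻¹.

F/M ≈ 0.224 d⁻¹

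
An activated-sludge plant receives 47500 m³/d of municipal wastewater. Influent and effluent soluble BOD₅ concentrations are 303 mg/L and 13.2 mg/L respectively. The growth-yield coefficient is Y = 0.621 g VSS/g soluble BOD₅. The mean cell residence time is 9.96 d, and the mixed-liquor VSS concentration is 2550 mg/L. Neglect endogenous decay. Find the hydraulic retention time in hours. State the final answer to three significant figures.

V·X = Y·Q·ΔS·θ_c gives V = 0.621 × 47500 × (303 − 13.2) × 9.96 / 2550 = 33389 m³.
Hydraulic retention time τ = V/Q = 33389 / 47500 = 0.7029 d = 16.87 h.

τ ≈ 16.9 h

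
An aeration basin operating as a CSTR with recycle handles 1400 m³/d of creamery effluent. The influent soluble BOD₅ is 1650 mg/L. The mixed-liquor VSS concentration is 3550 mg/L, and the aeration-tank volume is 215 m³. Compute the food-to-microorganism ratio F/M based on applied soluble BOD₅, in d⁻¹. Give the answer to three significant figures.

Food-to-microorganism ratio F/M = Q S₀ / (V X) = 1400 × 1650 / (215.0 × 3550) = 3.027 d⁻¹.

F/M ≈ 3.03 d⁻¹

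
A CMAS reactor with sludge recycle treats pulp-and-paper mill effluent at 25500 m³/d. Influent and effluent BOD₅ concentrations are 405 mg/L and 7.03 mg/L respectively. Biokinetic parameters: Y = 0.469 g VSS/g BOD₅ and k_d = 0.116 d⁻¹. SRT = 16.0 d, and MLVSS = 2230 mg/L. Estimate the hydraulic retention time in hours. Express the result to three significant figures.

τ ≈ 11.3 h

From the SRT design equation V = Y Q (S₀−S) θ_c / [X (1 + k_d θ_c)] = 0.469 × 25500 × (405 − 7.03) × 16.0 / [2230 × (1 + 0.116 × 16.0)] = 7.62×10^7 / 6369 = 11957 m³.
τ = V/Q = 11957/25500 = 0.4689 d, or 11.25 h.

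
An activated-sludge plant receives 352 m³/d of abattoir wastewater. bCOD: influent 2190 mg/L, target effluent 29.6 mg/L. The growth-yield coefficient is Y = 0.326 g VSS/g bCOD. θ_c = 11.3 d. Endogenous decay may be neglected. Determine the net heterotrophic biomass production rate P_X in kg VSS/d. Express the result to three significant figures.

P_X ≈ 248 kg VSS/d

Since k_d ≈ 0, Y_obs = Y = 0.326 g VSS/g bCOD.
ΔS = 2190 − 29.6 = 2160 mg/L, so the substrate removal rate is 352 × 2160/1000 = 760.5 kg bCOD/d.
P_X = Y_obs · Q(S₀ − S) = 0.3260 × 760.5 = 247.9 kg VSS/d.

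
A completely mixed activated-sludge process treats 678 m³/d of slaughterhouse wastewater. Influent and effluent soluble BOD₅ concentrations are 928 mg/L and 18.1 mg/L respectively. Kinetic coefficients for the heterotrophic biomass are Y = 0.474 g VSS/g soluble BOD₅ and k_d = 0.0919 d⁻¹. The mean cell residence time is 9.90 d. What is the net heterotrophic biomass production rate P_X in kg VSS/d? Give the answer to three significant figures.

P_X ≈ 153 kg VSS/d

Y_obs = Y / (1 + k_d θ_c) = 0.474 / (1 + 0.0919 × 9.90) = 0.474 / 1.910 = 0.2482.
Substrate removed = Q·(S₀ − S) = 678 m³/d × (928 − 18.1) g/m³ = 6.17×10^5 g/d = 616.9 kg/d.
So the net sludge growth is P_X = 0.2482 × 616.9 = 153.1 kg VSS/d.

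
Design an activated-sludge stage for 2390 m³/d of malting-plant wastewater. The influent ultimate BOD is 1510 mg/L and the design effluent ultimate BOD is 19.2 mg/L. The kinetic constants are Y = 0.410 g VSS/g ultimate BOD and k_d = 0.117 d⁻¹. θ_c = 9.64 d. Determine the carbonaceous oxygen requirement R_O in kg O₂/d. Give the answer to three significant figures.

Correct the yield for decay: Y_obs = Y/(1 + k_d θ_c) = 0.410 / (1 + 0.117 × 9.64) = 0.410 / 2.128 = 0.1927.
Mass of ultimate BOD removed per day: Q(S₀ − S) = 2390 × 1491 g/m³ = 3563 kg/d.
Biomass synthesised: P_X = Y_obs × 3563 = 686.5 kg VSS/d.
Carbonaceous O₂ demand = substrate oxidised − cell-mass equivalent = 3563 − 1.42 × 686.5 = 2588 kg O₂/d.

R_O ≈ 2590 kg O₂/d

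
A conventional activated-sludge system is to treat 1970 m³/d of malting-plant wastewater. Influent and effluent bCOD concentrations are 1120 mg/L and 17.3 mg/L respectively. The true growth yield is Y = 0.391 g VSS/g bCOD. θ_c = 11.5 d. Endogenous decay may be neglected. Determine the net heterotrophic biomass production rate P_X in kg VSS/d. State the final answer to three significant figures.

With endogenous decay neglected, the observed yield equals the true yield: Y_obs = Y = 0.391 g VSS/g bCOD.
Mass of bCOD removed per day: Q(S₀ − S) = 1970 × 1103 g/m³ = 2172 kg/d.
P_X = Y_obs · Q(S₀ − S) = 0.3910 × 2172 = 849.4 kg VSS/d.

P_X ≈ 849 kg VSS/d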